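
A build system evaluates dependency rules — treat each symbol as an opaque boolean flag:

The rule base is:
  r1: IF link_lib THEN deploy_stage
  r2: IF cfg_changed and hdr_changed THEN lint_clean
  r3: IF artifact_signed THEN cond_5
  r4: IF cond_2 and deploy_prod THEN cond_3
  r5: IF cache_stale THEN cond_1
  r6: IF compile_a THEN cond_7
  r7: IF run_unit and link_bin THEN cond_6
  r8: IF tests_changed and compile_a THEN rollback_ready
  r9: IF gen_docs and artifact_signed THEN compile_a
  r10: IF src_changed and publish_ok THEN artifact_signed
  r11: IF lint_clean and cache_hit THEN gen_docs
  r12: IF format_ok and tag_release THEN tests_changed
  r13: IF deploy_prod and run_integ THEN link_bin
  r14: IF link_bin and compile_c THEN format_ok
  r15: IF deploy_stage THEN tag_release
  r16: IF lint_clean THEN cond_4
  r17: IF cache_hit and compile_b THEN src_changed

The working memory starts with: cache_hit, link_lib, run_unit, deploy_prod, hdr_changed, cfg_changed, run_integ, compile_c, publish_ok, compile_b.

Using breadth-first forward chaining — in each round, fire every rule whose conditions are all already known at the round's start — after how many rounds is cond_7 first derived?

Round 1: r1 [IF link_lib THEN deploy_stage]; r2 [IF cfg_changed and hdr_changed THEN lint_clean]; r13 [IF deploy_prod and run_integ THEN link_bin]; r17 [IF cache_hit and compile_b THEN src_changed]. Adds deploy_stage, lint_clean, link_bin, src_changed.
Round 2: r7 [IF run_unit and link_bin THEN cond_6]; r10 [IF src_changed and publish_ok THEN artifact_signed]; r11 [IF lint_clean and cache_hit THEN gen_docs]; r14 [IF link_bin and compile_c THEN format_ok]; r15 [IF deploy_stage THEN tag_release]; r16 [IF lint_clean THEN cond_4]. Adds cond_6, artifact_signed, gen_docs, format_ok, tag_release, cond_4.
Round 3: r3 [IF artifact_signed THEN cond_5]; r9 [IF gen_docs and artifact_signed THEN compile_a]; r12 [IF format_ok and tag_release THEN tests_changed]. Adds cond_5, compile_a, tests_changed.
Round 4: r6 [IF compile_a THEN cond_7]; r8 [IF tests_changed and compile_a THEN rollback_ready]. Adds cond_7, rollback_ready.
cond_7 first appears in round 4.

4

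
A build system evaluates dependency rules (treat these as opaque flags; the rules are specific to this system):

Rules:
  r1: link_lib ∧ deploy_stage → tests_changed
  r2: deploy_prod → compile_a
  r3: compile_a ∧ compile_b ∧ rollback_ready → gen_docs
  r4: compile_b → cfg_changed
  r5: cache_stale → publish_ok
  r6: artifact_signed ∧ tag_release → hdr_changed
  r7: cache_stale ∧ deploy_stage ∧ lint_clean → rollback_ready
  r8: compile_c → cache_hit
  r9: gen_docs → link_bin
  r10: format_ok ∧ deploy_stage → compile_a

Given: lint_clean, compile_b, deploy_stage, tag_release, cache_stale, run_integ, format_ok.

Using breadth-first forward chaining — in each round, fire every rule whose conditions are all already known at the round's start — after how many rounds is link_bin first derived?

Round 1: r4 [compile_b → cfg_changed]; r5 [cache_stale → publish_ok]; r7 [cache_stale ∧ deploy_stage ∧ lint_clean → rollback_ready]; r10 [format_ok ∧ deploy_stage → compile_a]. Adds cfg_changed, publish_ok, rollback_ready, compile_a.
Round 2: r3 [compile_a ∧ compile_b ∧ rollback_ready → gen_docs]. Adds gen_docs.
Round 3: r9 [gen_docs → link_bin]. Adds link_bin.
link_bin first appears in round 3.

3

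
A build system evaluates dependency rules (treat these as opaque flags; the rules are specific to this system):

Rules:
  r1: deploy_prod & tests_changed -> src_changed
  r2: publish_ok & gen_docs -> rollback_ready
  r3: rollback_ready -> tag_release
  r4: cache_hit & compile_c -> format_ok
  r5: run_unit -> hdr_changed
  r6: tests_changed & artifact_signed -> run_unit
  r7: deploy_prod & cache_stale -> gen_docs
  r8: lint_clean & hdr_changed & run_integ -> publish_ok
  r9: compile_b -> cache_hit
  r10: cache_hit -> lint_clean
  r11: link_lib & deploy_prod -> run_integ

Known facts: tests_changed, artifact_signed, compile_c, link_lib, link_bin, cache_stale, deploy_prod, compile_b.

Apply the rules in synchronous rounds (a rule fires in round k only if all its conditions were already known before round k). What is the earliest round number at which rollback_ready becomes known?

4

Round 1 fires r1, r6, r7, r9, r11, giving src_changed, run_unit, gen_docs, cache_hit, run_integ.
Round 2 fires r4, r5, r10, giving format_ok, hdr_changed, lint_clean.
Round 3 fires r8, giving publish_ok.
Round 4 fires r2, giving rollback_ready.
rollback_ready first appears in round 4.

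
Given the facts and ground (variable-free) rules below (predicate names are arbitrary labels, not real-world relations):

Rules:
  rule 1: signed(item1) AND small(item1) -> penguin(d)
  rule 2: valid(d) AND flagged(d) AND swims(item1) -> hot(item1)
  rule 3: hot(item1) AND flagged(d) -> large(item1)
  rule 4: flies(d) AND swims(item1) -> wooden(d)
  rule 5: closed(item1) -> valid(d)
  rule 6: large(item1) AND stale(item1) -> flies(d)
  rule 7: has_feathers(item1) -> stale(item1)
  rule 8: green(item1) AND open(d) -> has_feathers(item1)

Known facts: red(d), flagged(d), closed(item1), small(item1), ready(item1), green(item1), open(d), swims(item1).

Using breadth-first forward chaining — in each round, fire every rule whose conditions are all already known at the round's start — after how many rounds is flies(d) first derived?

Round 1: rule 5 [closed(item1) -> valid(d)]; rule 8 [green(item1) AND open(d) -> has_feathers(item1)]. New: valid(d), has_feathers(item1).
Round 2: rule 2 [valid(d) AND flagged(d) AND swims(item1) -> hot(item1)]; rule 7 [has_feathers(item1) -> stale(item1)]. New: hot(item1), stale(item1).
Round 3: rule 3 [hot(item1) AND flagged(d) -> large(item1)]. New: large(item1).
Round 4: rule 6 [large(item1) AND stale(item1) -> flies(d)]. New: flies(d).
flies(d) first appears in round 4.

4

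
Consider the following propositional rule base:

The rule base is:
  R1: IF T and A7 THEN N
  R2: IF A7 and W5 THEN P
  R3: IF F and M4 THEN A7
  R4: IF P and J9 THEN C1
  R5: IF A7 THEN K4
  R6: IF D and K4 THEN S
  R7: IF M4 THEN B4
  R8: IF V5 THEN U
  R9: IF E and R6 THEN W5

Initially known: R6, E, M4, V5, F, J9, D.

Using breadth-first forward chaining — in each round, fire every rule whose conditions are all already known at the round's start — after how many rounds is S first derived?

3

Round 1 — R3, R7, R8, R9, derive A7, B4, U, W5.
Round 2 — R2, R5, derive P, K4.
Round 3 — R4, R6, derive C1, S.
S first appears in round 3.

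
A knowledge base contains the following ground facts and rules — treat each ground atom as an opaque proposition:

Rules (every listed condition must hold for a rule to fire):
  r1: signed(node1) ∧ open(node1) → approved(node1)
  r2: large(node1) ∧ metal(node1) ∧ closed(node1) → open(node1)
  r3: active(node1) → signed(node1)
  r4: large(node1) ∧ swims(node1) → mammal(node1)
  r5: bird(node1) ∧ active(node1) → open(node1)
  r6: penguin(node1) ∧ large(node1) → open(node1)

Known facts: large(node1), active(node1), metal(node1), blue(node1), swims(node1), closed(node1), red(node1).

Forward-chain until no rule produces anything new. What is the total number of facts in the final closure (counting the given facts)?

[1] r2 [large(node1) ∧ metal(node1) ∧ closed(node1) → open(node1)]; r3 [active(node1) → signed(node1)]; r4 [large(node1) ∧ swims(node1) → mammal(node1)]. ⇒ new: open(node1), signed(node1), mammal(node1).
[2] r1 [signed(node1) ∧ open(node1) → approved(node1)]. ⇒ new: approved(node1).
Closure: {active(node1), approved(node1), blue(node1), closed(node1), large(node1), mammal(node1), metal(node1), open(node1), red(node1), signed(node1), swims(node1)} — 11 facts.

11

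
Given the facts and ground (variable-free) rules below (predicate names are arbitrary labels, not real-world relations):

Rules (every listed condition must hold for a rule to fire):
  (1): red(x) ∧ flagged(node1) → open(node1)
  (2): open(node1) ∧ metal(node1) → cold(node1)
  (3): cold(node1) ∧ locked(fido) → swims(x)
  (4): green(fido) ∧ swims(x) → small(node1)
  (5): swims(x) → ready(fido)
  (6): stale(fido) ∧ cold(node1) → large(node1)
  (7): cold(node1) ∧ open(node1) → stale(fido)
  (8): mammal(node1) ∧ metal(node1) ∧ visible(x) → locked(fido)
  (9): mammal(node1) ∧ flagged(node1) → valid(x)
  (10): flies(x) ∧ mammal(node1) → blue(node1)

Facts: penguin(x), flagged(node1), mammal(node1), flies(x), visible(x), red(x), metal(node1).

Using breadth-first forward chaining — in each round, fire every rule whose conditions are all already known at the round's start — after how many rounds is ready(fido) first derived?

4

[1] (1) [red(x) ∧ flagged(node1) → open(node1)]; (8) [mammal(node1) ∧ metal(node1) ∧ visible(x) → locked(fido)]; (9) [mammal(node1) ∧ flagged(node1) → valid(x)]; (10) [flies(x) ∧ mammal(node1) → blue(node1)]. ⇒ new: open(node1), locked(fido), valid(x), blue(node1).
[2] (2) [open(node1) ∧ metal(node1) → cold(node1)]. ⇒ new: cold(node1).
[3] (3) [cold(node1) ∧ locked(fido) → swims(x)]; (7) [cold(node1) ∧ open(node1) → stale(fido)]. ⇒ new: swims(x), stale(fido).
[4] (5) [swims(x) → ready(fido)]; (6) [stale(fido) ∧ cold(node1) → large(node1)]. ⇒ new: ready(fido), large(node1).
ready(fido) first appears in round 4.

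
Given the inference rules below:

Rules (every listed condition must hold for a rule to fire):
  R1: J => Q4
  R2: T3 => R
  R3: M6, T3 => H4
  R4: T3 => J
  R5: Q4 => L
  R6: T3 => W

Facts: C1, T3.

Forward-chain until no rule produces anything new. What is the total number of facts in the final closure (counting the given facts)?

7

Round 1 fires R2, R4, R6, giving R, J, W.
Round 2 fires R1, giving Q4.
Round 3 fires R5, giving L.
Closure: {C1, J, L, Q4, R, T3, W} — 7 facts.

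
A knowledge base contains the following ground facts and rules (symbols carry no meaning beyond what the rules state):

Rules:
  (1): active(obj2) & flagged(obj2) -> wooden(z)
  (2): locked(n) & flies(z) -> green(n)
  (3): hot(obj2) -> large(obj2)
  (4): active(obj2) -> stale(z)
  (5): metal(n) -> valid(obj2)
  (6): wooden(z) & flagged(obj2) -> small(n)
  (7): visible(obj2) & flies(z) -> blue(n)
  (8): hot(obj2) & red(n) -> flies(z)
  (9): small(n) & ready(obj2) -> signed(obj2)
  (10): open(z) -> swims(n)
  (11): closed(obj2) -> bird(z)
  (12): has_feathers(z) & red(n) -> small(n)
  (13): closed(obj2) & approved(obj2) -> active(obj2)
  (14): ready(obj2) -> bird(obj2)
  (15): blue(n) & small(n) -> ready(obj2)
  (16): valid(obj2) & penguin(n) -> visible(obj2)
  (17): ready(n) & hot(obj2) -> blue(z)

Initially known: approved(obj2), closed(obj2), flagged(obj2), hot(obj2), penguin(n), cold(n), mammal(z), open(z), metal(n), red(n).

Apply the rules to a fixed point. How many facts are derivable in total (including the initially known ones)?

24

Round 1 — (3), (5), (8), (10), (11), (13), derive large(obj2), valid(obj2), flies(z), swims(n), bird(z), active(obj2).
Round 2 — (1), (4), (16), derive wooden(z), stale(z), visible(obj2).
Round 3 — (6), (7), derive small(n), blue(n).
Round 4 — (15), derive ready(obj2).
Round 5 — (9), (14), derive signed(obj2), bird(obj2).
Closure: {active(obj2), approved(obj2), bird(obj2), bird(z), blue(n), closed(obj2), cold(n), flagged(obj2), flies(z), hot(obj2), large(obj2), mammal(z), metal(n), open(z), penguin(n), ready(obj2), red(n), signed(obj2), small(n), stale(z), swims(n), valid(obj2), visible(obj2), wooden(z)} — 24 facts.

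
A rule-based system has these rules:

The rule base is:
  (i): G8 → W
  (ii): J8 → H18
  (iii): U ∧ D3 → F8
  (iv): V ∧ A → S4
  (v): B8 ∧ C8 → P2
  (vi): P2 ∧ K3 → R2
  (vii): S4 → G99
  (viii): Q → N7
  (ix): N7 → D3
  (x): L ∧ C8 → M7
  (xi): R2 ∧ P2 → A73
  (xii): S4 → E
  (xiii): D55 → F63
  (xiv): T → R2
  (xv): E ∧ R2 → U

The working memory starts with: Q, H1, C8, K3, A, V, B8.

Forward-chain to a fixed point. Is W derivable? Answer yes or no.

no

Round 1 fires (iv), (v), (viii), giving S4, P2, N7.
Round 2 fires (vi), (vii), (ix), (xii), giving R2, G99, D3, E.
Round 3 fires (xi), (xv), giving A73, U.
Round 4 fires (iii), giving F8.
Fixed point reached. W is concluded only by (i); (i) needs G8 (never derived).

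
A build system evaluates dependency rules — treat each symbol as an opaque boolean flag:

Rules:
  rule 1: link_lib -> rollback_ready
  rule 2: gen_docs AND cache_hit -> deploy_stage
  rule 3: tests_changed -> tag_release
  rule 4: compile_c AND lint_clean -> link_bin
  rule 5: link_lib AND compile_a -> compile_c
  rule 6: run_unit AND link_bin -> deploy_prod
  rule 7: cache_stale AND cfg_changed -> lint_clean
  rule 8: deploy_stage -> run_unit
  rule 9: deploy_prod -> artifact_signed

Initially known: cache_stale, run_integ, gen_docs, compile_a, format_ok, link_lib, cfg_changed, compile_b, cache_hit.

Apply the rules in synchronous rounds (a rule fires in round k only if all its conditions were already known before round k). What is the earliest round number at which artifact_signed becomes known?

4

Round 1 fires rule 1, rule 2, rule 5, rule 7, giving rollback_ready, deploy_stage, compile_c, lint_clean.
Round 2 fires rule 4, rule 8, giving link_bin, run_unit.
Round 3 fires rule 6, giving deploy_prod.
Round 4 fires rule 9, giving artifact_signed.
artifact_signed first appears in round 4.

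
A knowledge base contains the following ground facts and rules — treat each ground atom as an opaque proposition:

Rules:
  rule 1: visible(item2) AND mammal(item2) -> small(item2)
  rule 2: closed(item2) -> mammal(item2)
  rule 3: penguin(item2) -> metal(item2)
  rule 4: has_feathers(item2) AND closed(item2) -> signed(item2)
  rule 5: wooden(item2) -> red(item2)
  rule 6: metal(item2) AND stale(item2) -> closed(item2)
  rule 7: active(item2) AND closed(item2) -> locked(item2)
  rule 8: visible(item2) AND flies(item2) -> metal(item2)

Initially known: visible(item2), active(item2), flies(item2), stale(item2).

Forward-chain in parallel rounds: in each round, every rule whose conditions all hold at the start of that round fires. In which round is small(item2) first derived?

4

Round 1 — rule 8, derive metal(item2).
Round 2 — rule 6, derive closed(item2).
Round 3 — rule 2, rule 7, derive mammal(item2), locked(item2).
Round 4 — rule 1, derive small(item2).
small(item2) first appears in round 4.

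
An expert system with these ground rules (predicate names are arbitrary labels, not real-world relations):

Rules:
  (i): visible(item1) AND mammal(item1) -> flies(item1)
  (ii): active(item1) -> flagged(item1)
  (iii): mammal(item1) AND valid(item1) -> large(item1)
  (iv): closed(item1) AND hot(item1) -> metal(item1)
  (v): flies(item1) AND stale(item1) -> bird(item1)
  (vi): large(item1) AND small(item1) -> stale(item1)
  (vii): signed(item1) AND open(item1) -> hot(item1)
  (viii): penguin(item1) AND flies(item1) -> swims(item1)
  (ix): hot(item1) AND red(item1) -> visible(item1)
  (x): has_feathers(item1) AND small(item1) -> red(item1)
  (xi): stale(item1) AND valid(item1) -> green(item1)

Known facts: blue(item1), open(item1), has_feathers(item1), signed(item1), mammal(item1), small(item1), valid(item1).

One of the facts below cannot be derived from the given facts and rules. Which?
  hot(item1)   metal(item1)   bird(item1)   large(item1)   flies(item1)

metal(item1)

[1] (iii) [mammal(item1) AND valid(item1) -> large(item1)]; (vii) [signed(item1) AND open(item1) -> hot(item1)]; (x) [has_feathers(item1) AND small(item1) -> red(item1)]. ⇒ new: large(item1), hot(item1), red(item1).
[2] (vi) [large(item1) AND small(item1) -> stale(item1)]; (ix) [hot(item1) AND red(item1) -> visible(item1)]. ⇒ new: stale(item1), visible(item1).
[3] (i) [visible(item1) AND mammal(item1) -> flies(item1)]; (xi) [stale(item1) AND valid(item1) -> green(item1)]. ⇒ new: flies(item1), green(item1).
[4] (v) [flies(item1) AND stale(item1) -> bird(item1)]. ⇒ new: bird(item1).
Derived: hot(item1) (round 1), large(item1) (round 1), flies(item1) (round 3), bird(item1) (round 4). metal(item1) never appears in any round.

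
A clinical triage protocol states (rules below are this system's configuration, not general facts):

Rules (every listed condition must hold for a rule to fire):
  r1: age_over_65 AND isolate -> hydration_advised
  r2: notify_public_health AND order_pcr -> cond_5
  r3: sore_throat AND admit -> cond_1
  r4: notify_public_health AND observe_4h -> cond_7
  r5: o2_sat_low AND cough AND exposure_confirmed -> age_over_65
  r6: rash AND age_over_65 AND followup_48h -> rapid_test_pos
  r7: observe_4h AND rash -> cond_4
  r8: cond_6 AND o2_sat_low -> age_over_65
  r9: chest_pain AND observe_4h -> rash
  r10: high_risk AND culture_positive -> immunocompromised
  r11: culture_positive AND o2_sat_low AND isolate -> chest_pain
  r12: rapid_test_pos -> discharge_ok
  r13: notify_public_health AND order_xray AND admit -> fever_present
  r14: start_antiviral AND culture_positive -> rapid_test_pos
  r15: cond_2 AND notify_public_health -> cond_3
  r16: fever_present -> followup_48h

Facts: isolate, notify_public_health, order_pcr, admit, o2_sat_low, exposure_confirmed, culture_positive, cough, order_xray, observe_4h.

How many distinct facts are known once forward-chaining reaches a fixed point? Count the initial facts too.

Round 1 fires r2, r4, r5, r11, r13, giving cond_5, cond_7, age_over_65, chest_pain, fever_present.
Round 2 fires r1, r9, r16, giving hydration_advised, rash, followup_48h.
Round 3 fires r6, r7, giving rapid_test_pos, cond_4.
Round 4 fires r12, giving discharge_ok.
Closure: {admit, age_over_65, chest_pain, cond_4, cond_5, cond_7, cough, culture_positive, discharge_ok, exposure_confirmed, fever_present, followup_48h, hydration_advised, isolate, notify_public_health, o2_sat_low, observe_4h, order_pcr, order_xray, rapid_test_pos, rash} — 21 facts.

21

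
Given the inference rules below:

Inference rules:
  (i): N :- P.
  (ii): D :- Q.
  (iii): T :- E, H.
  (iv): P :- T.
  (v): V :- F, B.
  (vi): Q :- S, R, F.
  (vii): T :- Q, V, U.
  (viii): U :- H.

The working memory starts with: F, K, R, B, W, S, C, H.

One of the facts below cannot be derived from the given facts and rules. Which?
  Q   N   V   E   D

Round 1: (v) [V :- F, B.]; (vi) [Q :- S, R, F.]; (viii) [U :- H.]. Adds V, Q, U.
Round 2: (ii) [D :- Q.]; (vii) [T :- Q, V, U.]. Adds D, T.
Round 3: (iv) [P :- T.]. Adds P.
Round 4: (i) [N :- P.]. Adds N.
Derived: N (round 4), V (round 1), D (round 2), Q (round 1). E never appears in any round.

E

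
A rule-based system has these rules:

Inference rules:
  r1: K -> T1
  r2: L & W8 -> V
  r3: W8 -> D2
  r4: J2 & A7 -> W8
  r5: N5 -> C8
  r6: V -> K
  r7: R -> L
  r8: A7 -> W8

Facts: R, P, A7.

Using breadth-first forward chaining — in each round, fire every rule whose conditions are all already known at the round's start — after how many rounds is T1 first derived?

4

Round 1: r7 [R -> L]; r8 [A7 -> W8]. Adds L, W8.
Round 2: r2 [L & W8 -> V]; r3 [W8 -> D2]. Adds V, D2.
Round 3: r6 [V -> K]. Adds K.
Round 4: r1 [K -> T1]. Adds T1.
T1 first appears in round 4.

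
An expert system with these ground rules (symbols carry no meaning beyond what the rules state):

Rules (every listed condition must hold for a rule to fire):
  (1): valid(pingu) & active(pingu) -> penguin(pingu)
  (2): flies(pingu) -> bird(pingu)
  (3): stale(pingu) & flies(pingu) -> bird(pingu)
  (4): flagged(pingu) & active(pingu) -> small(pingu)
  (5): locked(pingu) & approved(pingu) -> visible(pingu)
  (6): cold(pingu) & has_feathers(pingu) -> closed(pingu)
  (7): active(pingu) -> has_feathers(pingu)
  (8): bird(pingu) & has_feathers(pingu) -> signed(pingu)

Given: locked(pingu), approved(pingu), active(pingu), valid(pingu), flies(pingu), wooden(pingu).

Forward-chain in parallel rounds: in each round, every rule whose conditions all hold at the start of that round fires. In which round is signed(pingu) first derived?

2

Round 1 — (1), (2), (5), (7), derive penguin(pingu), bird(pingu), visible(pingu), has_feathers(pingu).
Round 2 — (8), derive signed(pingu).
signed(pingu) first appears in round 2.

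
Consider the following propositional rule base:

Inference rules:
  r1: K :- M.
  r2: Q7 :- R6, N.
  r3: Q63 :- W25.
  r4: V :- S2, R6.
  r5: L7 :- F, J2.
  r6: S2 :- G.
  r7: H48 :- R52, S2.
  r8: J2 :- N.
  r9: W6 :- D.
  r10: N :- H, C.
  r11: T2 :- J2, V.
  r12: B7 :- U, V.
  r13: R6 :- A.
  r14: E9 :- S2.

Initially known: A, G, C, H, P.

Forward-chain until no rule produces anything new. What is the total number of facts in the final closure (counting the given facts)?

13

Round 1 — r6, r10, r13, derive S2, N, R6.
Round 2 — r2, r4, r8, r14, derive Q7, V, J2, E9.
Round 3 — r11, derive T2.
Closure: {A, C, E9, G, H, J2, N, P, Q7, R6, S2, T2, V} — 13 facts.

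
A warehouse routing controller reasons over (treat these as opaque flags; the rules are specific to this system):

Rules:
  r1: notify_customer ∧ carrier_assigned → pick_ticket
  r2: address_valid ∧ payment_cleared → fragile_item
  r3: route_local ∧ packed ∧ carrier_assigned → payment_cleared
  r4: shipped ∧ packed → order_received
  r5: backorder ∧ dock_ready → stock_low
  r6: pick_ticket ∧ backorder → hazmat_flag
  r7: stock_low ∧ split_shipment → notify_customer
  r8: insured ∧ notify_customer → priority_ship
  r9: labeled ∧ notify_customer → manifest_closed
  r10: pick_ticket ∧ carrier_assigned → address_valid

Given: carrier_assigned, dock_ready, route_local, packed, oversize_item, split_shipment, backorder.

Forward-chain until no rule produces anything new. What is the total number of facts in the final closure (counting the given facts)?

14

[1] r3 [route_local ∧ packed ∧ carrier_assigned → payment_cleared]; r5 [backorder ∧ dock_ready → stock_low]. ⇒ new: payment_cleared, stock_low.
[2] r7 [stock_low ∧ split_shipment → notify_customer]. ⇒ new: notify_customer.
[3] r1 [notify_customer ∧ carrier_assigned → pick_ticket]. ⇒ new: pick_ticket.
[4] r6 [pick_ticket ∧ backorder → hazmat_flag]; r10 [pick_ticket ∧ carrier_assigned → address_valid]. ⇒ new: hazmat_flag, address_valid.
[5] r2 [address_valid ∧ payment_cleared → fragile_item]. ⇒ new: fragile_item.
Closure: {address_valid, backorder, carrier_assigned, dock_ready, fragile_item, hazmat_flag, notify_customer, oversize_item, packed, payment_cleared, pick_ticket, route_local, split_shipment, stock_low} — 14 facts.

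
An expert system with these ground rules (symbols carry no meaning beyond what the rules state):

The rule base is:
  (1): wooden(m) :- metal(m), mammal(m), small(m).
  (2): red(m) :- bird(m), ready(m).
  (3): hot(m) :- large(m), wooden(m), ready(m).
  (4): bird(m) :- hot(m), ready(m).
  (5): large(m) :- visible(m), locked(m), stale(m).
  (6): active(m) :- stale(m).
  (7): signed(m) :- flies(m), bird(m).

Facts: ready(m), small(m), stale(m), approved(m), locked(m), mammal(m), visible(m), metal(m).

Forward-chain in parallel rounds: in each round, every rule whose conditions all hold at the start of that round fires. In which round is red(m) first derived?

Round 1: (1) [wooden(m) :- metal(m), mammal(m), small(m).]; (5) [large(m) :- visible(m), locked(m), stale(m).]; (6) [active(m) :- stale(m).]. New: wooden(m), large(m), active(m).
Round 2: (3) [hot(m) :- large(m), wooden(m), ready(m).]. New: hot(m).
Round 3: (4) [bird(m) :- hot(m), ready(m).]. New: bird(m).
Round 4: (2) [red(m) :- bird(m), ready(m).]. New: red(m).
red(m) first appears in round 4.

4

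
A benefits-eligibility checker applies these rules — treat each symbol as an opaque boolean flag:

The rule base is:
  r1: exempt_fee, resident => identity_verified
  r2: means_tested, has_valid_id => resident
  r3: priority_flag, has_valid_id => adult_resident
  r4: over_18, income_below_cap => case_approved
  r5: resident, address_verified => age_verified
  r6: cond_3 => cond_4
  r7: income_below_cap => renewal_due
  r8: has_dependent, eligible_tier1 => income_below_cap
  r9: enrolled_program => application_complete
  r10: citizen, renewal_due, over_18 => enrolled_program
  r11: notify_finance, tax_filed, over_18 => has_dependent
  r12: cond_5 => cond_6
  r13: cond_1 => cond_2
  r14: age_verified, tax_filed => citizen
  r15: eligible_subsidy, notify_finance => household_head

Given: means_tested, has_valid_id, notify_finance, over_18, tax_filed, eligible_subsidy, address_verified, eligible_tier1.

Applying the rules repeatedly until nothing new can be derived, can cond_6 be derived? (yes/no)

no

[1] r2 [means_tested, has_valid_id => resident]; r11 [notify_finance, tax_filed, over_18 => has_dependent]; r15 [eligible_subsidy, notify_finance => household_head]. ⇒ new: resident, has_dependent, household_head.
[2] r5 [resident, address_verified => age_verified]; r8 [has_dependent, eligible_tier1 => income_below_cap]. ⇒ new: age_verified, income_below_cap.
[3] r4 [over_18, income_below_cap => case_approved]; r7 [income_below_cap => renewal_due]; r14 [age_verified, tax_filed => citizen]. ⇒ new: case_approved, renewal_due, citizen.
[4] r10 [citizen, renewal_due, over_18 => enrolled_program]. ⇒ new: enrolled_program.
[5] r9 [enrolled_program => application_complete]. ⇒ new: application_complete.
Fixed point reached. cond_6 is concluded only by r12; r12 needs cond_5 (never derived).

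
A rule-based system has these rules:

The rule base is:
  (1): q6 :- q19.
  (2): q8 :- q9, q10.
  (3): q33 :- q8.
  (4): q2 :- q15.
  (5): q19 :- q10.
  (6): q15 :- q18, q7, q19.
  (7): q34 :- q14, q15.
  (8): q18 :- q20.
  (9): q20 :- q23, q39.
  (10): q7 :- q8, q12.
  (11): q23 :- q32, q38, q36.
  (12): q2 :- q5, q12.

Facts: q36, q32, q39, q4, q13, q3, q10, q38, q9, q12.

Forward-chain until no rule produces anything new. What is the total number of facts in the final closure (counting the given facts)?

20

Round 1: (2) [q8 :- q9, q10.]; (5) [q19 :- q10.]; (11) [q23 :- q32, q38, q36.]. New: q8, q19, q23.
Round 2: (1) [q6 :- q19.]; (3) [q33 :- q8.]; (9) [q20 :- q23, q39.]; (10) [q7 :- q8, q12.]. New: q6, q33, q20, q7.
Round 3: (8) [q18 :- q20.]. New: q18.
Round 4: (6) [q15 :- q18, q7, q19.]. New: q15.
Round 5: (4) [q2 :- q15.]. New: q2.
Closure: {q10, q12, q13, q15, q18, q19, q2, q20, q23, q3, q32, q33, q36, q38, q39, q4, q6, q7, q8, q9} — 20 facts.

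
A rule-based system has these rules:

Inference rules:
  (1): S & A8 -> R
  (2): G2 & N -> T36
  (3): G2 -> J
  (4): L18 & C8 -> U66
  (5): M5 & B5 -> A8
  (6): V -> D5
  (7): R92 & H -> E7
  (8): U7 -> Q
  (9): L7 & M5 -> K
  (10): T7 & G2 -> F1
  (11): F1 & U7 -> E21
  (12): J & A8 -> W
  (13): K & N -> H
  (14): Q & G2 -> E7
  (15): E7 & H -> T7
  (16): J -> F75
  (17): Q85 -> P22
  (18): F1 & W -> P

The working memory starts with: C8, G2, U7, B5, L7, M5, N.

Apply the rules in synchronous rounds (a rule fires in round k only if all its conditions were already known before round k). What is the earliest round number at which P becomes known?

Round 1: (2) [G2 & N -> T36]; (3) [G2 -> J]; (5) [M5 & B5 -> A8]; (8) [U7 -> Q]; (9) [L7 & M5 -> K]. Adds T36, J, A8, Q, K.
Round 2: (12) [J & A8 -> W]; (13) [K & N -> H]; (14) [Q & G2 -> E7]; (16) [J -> F75]. Adds W, H, E7, F75.
Round 3: (15) [E7 & H -> T7]. Adds T7.
Round 4: (10) [T7 & G2 -> F1]. Adds F1.
Round 5: (11) [F1 & U7 -> E21]; (18) [F1 & W -> P]. Adds E21, P.
P first appears in round 5.

5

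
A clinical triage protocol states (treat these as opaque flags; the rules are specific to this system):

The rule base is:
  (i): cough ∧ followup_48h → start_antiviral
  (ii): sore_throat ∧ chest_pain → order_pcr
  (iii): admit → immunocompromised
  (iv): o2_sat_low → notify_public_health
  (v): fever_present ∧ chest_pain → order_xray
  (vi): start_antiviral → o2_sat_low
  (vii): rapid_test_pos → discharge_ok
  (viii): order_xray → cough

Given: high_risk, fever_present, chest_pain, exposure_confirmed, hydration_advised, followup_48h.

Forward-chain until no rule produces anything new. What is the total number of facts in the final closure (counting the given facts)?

11

[1] (v) [fever_present ∧ chest_pain → order_xray]. ⇒ new: order_xray.
[2] (viii) [order_xray → cough]. ⇒ new: cough.
[3] (i) [cough ∧ followup_48h → start_antiviral]. ⇒ new: start_antiviral.
[4] (vi) [start_antiviral → o2_sat_low]. ⇒ new: o2_sat_low.
[5] (iv) [o2_sat_low → notify_public_health]. ⇒ new: notify_public_health.
Closure: {chest_pain, cough, exposure_confirmed, fever_present, followup_48h, high_risk, hydration_advised, notify_public_health, o2_sat_low, order_xray, start_antiviral} — 11 facts.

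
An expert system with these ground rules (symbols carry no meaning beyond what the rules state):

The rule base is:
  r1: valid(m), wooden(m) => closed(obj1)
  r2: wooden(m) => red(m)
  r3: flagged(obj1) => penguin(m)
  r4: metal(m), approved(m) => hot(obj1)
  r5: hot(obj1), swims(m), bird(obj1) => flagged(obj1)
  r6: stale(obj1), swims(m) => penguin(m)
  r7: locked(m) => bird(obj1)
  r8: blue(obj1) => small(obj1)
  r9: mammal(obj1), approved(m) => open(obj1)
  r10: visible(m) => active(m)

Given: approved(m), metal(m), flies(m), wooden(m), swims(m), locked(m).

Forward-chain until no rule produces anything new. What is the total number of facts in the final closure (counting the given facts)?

Round 1: r2 [wooden(m) => red(m)]; r4 [metal(m), approved(m) => hot(obj1)]; r7 [locked(m) => bird(obj1)]. New: red(m), hot(obj1), bird(obj1).
Round 2: r5 [hot(obj1), swims(m), bird(obj1) => flagged(obj1)]. New: flagged(obj1).
Round 3: r3 [flagged(obj1) => penguin(m)]. New: penguin(m).
Closure: {approved(m), bird(obj1), flagged(obj1), flies(m), hot(obj1), locked(m), metal(m), penguin(m), red(m), swims(m), wooden(m)} — 11 facts.

11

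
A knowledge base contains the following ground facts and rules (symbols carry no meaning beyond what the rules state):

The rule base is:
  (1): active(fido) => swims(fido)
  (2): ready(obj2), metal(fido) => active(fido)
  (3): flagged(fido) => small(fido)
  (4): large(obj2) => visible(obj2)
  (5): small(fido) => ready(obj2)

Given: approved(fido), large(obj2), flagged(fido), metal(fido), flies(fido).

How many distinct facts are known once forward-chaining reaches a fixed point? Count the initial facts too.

Round 1: (3) [flagged(fido) => small(fido)]; (4) [large(obj2) => visible(obj2)]. Adds small(fido), visible(obj2).
Round 2: (5) [small(fido) => ready(obj2)]. Adds ready(obj2).
Round 3: (2) [ready(obj2), metal(fido) => active(fido)]. Adds active(fido).
Round 4: (1) [active(fido) => swims(fido)]. Adds swims(fido).
Closure: {active(fido), approved(fido), flagged(fido), flies(fido), large(obj2), metal(fido), ready(obj2), small(fido), swims(fido), visible(obj2)} — 10 facts.

10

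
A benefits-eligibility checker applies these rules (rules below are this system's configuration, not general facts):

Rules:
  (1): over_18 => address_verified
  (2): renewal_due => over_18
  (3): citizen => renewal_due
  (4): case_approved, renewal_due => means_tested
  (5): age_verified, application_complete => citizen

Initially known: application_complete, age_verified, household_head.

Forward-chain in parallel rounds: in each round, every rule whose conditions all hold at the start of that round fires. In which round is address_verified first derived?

Round 1 — (5), derive citizen.
Round 2 — (3), derive renewal_due.
Round 3 — (2), derive over_18.
Round 4 — (1), derive address_verified.
address_verified first appears in round 4.

4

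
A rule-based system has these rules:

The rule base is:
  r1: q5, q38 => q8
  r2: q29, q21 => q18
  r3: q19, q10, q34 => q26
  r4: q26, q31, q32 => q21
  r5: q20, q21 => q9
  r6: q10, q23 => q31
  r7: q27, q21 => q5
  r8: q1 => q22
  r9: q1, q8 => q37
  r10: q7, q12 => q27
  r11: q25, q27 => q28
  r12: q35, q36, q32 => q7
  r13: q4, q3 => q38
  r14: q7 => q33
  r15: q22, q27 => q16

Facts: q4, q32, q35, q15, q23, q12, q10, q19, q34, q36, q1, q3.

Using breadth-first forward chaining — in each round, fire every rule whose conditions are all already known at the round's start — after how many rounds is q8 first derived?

4

Round 1 fires r3, r6, r8, r12, r13, giving q26, q31, q22, q7, q38.
Round 2 fires r4, r10, r14, giving q21, q27, q33.
Round 3 fires r7, r15, giving q5, q16.
Round 4 fires r1, giving q8.
q8 first appears in round 4.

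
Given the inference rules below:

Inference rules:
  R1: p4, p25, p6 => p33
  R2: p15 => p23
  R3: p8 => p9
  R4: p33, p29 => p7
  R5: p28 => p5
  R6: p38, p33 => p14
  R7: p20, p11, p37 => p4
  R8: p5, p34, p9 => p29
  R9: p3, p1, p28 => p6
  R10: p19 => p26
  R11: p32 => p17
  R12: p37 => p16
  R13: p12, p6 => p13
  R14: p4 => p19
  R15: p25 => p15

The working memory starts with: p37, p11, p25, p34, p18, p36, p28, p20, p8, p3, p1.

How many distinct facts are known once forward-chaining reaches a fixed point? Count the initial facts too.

23

Round 1: R3 [p8 => p9]; R5 [p28 => p5]; R7 [p20, p11, p37 => p4]; R9 [p3, p1, p28 => p6]; R12 [p37 => p16]; R15 [p25 => p15]. New: p9, p5, p4, p6, p16, p15.
Round 2: R1 [p4, p25, p6 => p33]; R2 [p15 => p23]; R8 [p5, p34, p9 => p29]; R14 [p4 => p19]. New: p33, p23, p29, p19.
Round 3: R4 [p33, p29 => p7]; R10 [p19 => p26]. New: p7, p26.
Closure: {p1, p11, p15, p16, p18, p19, p20, p23, p25, p26, p28, p29, p3, p33, p34, p36, p37, p4, p5, p6, p7, p8, p9} — 23 facts.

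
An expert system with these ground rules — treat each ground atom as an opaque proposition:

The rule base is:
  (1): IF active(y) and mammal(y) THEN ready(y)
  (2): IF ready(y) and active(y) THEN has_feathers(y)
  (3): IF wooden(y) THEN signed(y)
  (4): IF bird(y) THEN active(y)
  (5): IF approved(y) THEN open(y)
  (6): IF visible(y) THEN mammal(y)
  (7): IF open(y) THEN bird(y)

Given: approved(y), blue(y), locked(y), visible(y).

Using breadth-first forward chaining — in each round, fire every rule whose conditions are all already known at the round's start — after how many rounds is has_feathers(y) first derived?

Round 1: (5) [IF approved(y) THEN open(y)]; (6) [IF visible(y) THEN mammal(y)]. New: open(y), mammal(y).
Round 2: (7) [IF open(y) THEN bird(y)]. New: bird(y).
Round 3: (4) [IF bird(y) THEN active(y)]. New: active(y).
Round 4: (1) [IF active(y) and mammal(y) THEN ready(y)]. New: ready(y).
Round 5: (2) [IF ready(y) and active(y) THEN has_feathers(y)]. New: has_feathers(y).
has_feathers(y) first appears in round 5.

5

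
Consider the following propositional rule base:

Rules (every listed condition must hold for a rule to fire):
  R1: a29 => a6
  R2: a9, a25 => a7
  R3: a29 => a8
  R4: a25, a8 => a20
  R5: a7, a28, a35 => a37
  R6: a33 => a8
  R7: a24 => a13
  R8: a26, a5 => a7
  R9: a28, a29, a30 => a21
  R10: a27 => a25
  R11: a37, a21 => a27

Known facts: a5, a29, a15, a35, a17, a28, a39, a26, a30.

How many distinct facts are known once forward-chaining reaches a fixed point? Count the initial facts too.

17

Round 1 — R1, R3, R8, R9, derive a6, a8, a7, a21.
Round 2 — R5, derive a37.
Round 3 — R11, derive a27.
Round 4 — R10, derive a25.
Round 5 — R4, derive a20.
Closure: {a15, a17, a20, a21, a25, a26, a27, a28, a29, a30, a35, a37, a39, a5, a6, a7, a8} — 17 facts.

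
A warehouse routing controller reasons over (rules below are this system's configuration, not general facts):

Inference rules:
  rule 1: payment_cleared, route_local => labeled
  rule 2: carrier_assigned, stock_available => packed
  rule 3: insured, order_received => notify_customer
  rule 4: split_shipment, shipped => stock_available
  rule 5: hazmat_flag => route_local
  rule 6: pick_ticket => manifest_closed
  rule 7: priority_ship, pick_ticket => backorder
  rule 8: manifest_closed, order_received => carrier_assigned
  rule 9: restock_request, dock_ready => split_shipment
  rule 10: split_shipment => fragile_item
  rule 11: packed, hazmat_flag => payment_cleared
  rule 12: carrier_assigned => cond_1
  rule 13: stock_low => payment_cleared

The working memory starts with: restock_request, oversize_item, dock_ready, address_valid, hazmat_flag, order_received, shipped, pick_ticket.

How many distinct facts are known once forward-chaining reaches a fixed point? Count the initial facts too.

Round 1: rule 5 [hazmat_flag => route_local]; rule 6 [pick_ticket => manifest_closed]; rule 9 [restock_request, dock_ready => split_shipment]. Adds route_local, manifest_closed, split_shipment.
Round 2: rule 4 [split_shipment, shipped => stock_available]; rule 8 [manifest_closed, order_received => carrier_assigned]; rule 10 [split_shipment => fragile_item]. Adds stock_available, carrier_assigned, fragile_item.
Round 3: rule 2 [carrier_assigned, stock_available => packed]; rule 12 [carrier_assigned => cond_1]. Adds packed, cond_1.
Round 4: rule 11 [packed, hazmat_flag => payment_cleared]. Adds payment_cleared.
Round 5: rule 1 [payment_cleared, route_local => labeled]. Adds labeled.
Closure: {address_valid, carrier_assigned, cond_1, dock_ready, fragile_item, hazmat_flag, labeled, manifest_closed, order_received, oversize_item, packed, payment_cleared, pick_ticket, restock_request, route_local, shipped, split_shipment, stock_available} — 18 facts.

18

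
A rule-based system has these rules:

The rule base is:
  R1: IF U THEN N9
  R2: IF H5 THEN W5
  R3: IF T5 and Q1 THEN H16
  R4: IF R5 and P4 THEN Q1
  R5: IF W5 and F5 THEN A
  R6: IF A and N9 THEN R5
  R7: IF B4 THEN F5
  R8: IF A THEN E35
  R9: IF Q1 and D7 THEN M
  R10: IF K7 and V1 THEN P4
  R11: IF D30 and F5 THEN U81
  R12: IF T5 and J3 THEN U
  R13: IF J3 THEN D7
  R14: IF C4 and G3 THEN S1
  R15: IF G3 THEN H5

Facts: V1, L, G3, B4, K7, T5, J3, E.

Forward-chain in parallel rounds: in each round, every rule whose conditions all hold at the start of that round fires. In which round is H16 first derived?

Round 1: R7 [IF B4 THEN F5]; R10 [IF K7 and V1 THEN P4]; R12 [IF T5 and J3 THEN U]; R13 [IF J3 THEN D7]; R15 [IF G3 THEN H5]. New: F5, P4, U, D7, H5.
Round 2: R1 [IF U THEN N9]; R2 [IF H5 THEN W5]. New: N9, W5.
Round 3: R5 [IF W5 and F5 THEN A]. New: A.
Round 4: R6 [IF A and N9 THEN R5]; R8 [IF A THEN E35]. New: R5, E35.
Round 5: R4 [IF R5 and P4 THEN Q1]. New: Q1.
Round 6: R3 [IF T5 and Q1 THEN H16]; R9 [IF Q1 and D7 THEN M]. New: H16, M.
H16 first appears in round 6.

6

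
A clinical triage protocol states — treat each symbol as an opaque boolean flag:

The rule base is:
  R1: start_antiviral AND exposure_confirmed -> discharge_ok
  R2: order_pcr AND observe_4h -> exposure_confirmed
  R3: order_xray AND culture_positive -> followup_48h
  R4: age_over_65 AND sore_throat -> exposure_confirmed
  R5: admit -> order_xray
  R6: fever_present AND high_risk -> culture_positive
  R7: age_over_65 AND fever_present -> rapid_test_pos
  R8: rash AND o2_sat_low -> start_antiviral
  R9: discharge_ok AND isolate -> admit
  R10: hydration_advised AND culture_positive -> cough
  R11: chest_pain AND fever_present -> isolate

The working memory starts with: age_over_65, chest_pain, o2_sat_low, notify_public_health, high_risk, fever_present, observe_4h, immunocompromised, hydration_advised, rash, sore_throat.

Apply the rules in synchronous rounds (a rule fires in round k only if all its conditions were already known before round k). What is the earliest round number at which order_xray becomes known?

4

Round 1 — R4, R6, R7, R8, R11, derive exposure_confirmed, culture_positive, rapid_test_pos, start_antiviral, isolate.
Round 2 — R1, R10, derive discharge_ok, cough.
Round 3 — R9, derive admit.
Round 4 — R5, derive order_xray.
order_xray first appears in round 4.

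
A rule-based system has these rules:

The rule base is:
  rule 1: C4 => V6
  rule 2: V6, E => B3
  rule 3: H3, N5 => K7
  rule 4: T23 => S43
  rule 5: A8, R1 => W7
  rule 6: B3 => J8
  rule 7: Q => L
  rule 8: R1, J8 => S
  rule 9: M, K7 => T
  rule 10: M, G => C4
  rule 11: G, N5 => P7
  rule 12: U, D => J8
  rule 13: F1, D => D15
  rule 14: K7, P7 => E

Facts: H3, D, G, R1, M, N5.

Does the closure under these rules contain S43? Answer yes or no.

Round 1: rule 3 [H3, N5 => K7]; rule 10 [M, G => C4]; rule 11 [G, N5 => P7]. Adds K7, C4, P7.
Round 2: rule 1 [C4 => V6]; rule 9 [M, K7 => T]; rule 14 [K7, P7 => E]. Adds V6, T, E.
Round 3: rule 2 [V6, E => B3]. Adds B3.
Round 4: rule 6 [B3 => J8]. Adds J8.
Round 5: rule 8 [R1, J8 => S]. Adds S.
Fixed point reached. S43 is concluded only by rule 4; rule 4 needs T23 (never derived).

no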